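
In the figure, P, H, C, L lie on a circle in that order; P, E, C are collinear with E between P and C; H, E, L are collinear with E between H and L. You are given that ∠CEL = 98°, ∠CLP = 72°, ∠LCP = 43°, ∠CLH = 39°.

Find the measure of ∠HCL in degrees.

∠HCL = 76°

1. ∠CPL = 65°  [△PCL]
2. ∠CHL = 65°  [same arc CL]
3. ∠HCL = 76°  [△HCL]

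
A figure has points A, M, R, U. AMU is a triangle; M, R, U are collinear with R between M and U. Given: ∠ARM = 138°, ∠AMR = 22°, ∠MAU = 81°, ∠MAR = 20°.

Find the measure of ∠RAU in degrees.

1. ∠ARU = 42°  [linear pair at R on MU]
2. ∠AMU = 22°  [R on ray MU]
3. ∠AUM = 77°  [△AMU]
4. ∠AUR = 77°  [R on ray UM]
5. ∠RAU = 61°  [△ARU]

∠RAU = 61°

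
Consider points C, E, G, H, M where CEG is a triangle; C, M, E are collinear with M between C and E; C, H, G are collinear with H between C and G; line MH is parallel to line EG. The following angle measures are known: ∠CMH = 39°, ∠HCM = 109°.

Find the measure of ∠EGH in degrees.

∠EGH = 32°

1. ∠CHM = 32°  [△CMH]
2. ∠GHM = 148°  [linear pair at H on CG]
3. ∠EGH = 32°  [MH∥EG, co-interior at G–H]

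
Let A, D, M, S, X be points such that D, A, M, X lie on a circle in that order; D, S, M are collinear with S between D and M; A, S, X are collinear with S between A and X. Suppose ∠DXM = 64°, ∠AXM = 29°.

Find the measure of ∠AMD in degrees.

1. ∠DAM = 116°  [cyclic DAMX, opposite ∠A+∠X]
2. ∠ADM = 29°  [same arc AM]
3. ∠AMD = 35°  [△DAM]

∠AMD = 35°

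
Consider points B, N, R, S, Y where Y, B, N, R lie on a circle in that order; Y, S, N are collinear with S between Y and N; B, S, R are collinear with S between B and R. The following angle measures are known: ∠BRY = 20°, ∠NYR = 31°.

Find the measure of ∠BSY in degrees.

1. ∠BNY = 20°  [same arc YB]
2. ∠NBR = 31°  [same arc NR]
3. ∠BSN = 129°  [△BSN]
4. ∠BSY = 51°  [linear pair at S on YN]

∠BSY = 51°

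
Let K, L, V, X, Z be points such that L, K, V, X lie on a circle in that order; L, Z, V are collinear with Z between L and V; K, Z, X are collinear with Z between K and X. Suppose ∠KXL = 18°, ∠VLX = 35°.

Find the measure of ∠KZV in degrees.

∠KZV = 127°

1. ∠KVL = 18°  [same arc LK]
2. ∠VKX = 35°  [same arc VX]
3. ∠KZV = 127°  [△KZV]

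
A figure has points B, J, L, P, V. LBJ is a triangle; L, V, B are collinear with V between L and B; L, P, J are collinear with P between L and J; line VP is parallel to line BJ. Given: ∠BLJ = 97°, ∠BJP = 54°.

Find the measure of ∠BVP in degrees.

∠BVP = 151°

1. ∠BJL = 54°  [P on ray JL]
2. ∠JBL = 29°  [△LBJ]
3. ∠LVP = 29°  [VP∥BJ, corresponding at V]
4. ∠BVP = 151°  [linear pair at V on LB]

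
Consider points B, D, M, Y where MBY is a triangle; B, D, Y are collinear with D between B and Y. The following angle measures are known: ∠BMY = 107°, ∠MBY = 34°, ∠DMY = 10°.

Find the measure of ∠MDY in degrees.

1. ∠BYM = 39°  [△MBY]
2. ∠DYM = 39°  [D on ray YB]
3. ∠MDY = 131°  [△MDY]

∠MDY = 131°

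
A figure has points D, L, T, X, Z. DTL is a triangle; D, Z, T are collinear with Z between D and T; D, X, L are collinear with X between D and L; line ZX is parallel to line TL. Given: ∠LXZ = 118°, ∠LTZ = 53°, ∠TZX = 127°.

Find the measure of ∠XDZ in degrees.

∠XDZ = 65°

1. ∠DXZ = 62°  [linear pair at X on DL]
2. ∠DZX = 53°  [linear pair at Z on DT]
3. ∠XDZ = 65°  [△DZX]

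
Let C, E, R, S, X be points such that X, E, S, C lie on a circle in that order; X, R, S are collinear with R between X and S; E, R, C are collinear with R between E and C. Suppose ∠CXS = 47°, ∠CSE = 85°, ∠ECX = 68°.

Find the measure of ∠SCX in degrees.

∠SCX = 116°

1. ∠CES = 47°  [same arc SC]
2. ∠CRX = 65°  [△XRC]
3. ∠ECS = 48°  [△ESC]
4. ∠CRS = 115°  [linear pair at R on XS]
5. ∠CSX = 17°  [△SRC]
6. ∠SCX = 116°  [△XSC]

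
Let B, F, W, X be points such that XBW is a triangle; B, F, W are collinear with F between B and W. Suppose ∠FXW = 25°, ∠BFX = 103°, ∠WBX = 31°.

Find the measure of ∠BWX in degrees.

∠BWX = 78°

1. ∠WFX = 77°  [linear pair at F on BW]
2. ∠FWX = 78°  [△XFW]
3. ∠BWX = 78°  [F on ray WB]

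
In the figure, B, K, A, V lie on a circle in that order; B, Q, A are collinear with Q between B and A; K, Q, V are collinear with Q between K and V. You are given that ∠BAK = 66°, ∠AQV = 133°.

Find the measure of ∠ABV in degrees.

∠ABV = 67°

1. ∠BVK = 66°  [same arc BK]
2. ∠BQV = 47°  [linear pair at Q on BA]
3. ∠ABV = 67°  [△BQV]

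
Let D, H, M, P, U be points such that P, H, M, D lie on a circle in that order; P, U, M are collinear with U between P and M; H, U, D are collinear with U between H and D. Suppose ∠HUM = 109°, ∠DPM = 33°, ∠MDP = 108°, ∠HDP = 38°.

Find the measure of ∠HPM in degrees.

∠HPM = 70°

1. ∠MHP = 72°  [cyclic PHMD, opposite ∠H+∠D]
2. ∠HMP = 38°  [same arc PH]
3. ∠HPM = 70°  [△PHM]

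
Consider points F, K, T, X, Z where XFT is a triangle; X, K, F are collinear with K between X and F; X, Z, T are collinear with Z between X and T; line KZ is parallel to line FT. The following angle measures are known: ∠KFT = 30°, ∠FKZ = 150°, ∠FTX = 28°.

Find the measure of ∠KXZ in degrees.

1. ∠XKZ = 30°  [linear pair at K on XF]
2. ∠KZX = 28°  [KZ∥FT, corresponding at Z]
3. ∠KXZ = 122°  [△XKZ]

∠KXZ = 122°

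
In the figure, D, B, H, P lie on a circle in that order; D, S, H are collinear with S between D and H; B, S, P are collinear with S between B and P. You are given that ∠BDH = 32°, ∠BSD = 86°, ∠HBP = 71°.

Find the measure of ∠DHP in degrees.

∠DHP = 62°

1. ∠BPH = 32°  [same arc BH]
2. ∠HSP = 86°  [vertical angles at S]
3. ∠DHP = 62°  [△HSP]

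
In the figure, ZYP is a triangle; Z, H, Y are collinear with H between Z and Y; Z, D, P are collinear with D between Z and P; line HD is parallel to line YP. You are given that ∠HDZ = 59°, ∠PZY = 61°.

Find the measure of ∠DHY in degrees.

∠DHY = 120°

1. ∠YPZ = 59°  [HD∥YP, corresponding at D]
2. ∠PYZ = 60°  [△ZYP]
3. ∠DHZ = 60°  [HD∥YP, corresponding at H]
4. ∠DHY = 120°  [linear pair at H on ZY]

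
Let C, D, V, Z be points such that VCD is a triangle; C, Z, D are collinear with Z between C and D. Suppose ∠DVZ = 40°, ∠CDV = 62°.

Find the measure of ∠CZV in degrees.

1. ∠VDZ = 62°  [Z on ray DC]
2. ∠DZV = 78°  [△VZD]
3. ∠CZV = 102°  [linear pair at Z on CD]

∠CZV = 102°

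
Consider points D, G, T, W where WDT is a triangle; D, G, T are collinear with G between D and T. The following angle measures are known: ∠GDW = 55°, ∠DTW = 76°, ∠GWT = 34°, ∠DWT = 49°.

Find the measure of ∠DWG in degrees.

1. ∠GTW = 76°  [G on ray TD]
2. ∠TGW = 70°  [△WGT]
3. ∠DGW = 110°  [linear pair at G on DT]
4. ∠DWG = 15°  [△WDG]

∠DWG = 15°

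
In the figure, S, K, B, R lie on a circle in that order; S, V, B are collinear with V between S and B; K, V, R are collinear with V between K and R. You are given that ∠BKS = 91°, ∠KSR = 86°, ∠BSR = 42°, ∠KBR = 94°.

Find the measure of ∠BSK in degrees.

1. ∠BKR = 42°  [same arc BR]
2. ∠BRK = 44°  [△KBR]
3. ∠BSK = 44°  [same arc KB]

∠BSK = 44°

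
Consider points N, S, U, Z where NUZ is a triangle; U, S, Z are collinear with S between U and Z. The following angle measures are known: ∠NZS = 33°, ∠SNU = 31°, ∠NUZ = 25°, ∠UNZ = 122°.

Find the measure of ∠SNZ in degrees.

∠SNZ = 91°

1. ∠NUS = 25°  [S on ray UZ]
2. ∠NSU = 124°  [△NUS]
3. ∠NSZ = 56°  [linear pair at S on UZ]
4. ∠SNZ = 91°  [△NSZ]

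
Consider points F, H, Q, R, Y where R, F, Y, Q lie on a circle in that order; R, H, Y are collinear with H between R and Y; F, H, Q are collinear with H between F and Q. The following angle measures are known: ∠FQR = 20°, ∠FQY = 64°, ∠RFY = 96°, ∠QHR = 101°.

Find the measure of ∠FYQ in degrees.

∠FYQ = 57°

1. ∠FYR = 20°  [same arc RF]
2. ∠FHY = 101°  [vertical angles at H]
3. ∠QFY = 59°  [△FHY]
4. ∠FYQ = 57°  [△FYQ]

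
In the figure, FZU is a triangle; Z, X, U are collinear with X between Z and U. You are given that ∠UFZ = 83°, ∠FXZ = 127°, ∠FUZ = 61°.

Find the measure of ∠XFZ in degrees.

∠XFZ = 17°

1. ∠FZU = 36°  [△FZU]
2. ∠FZX = 36°  [X on ray ZU]
3. ∠XFZ = 17°  [△FZX]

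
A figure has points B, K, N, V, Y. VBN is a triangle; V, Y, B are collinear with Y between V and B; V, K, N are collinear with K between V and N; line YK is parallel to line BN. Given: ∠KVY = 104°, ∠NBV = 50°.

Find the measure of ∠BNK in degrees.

1. ∠BVN = 104°  [Y on VB, K on VN]
2. ∠BNV = 26°  [△VBN]
3. ∠BNK = 26°  [K on ray NV]

∠BNK = 26°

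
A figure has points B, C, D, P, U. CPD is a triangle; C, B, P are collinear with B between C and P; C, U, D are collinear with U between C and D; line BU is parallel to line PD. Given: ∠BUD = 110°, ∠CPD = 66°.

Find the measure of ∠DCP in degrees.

∠DCP = 44°

1. ∠BUC = 70°  [linear pair at U on CD]
2. ∠CBU = 66°  [BU∥PD, corresponding at B]
3. ∠BCU = 44°  [△CBU]
4. ∠DCP = 44°  [B on CP, U on CD]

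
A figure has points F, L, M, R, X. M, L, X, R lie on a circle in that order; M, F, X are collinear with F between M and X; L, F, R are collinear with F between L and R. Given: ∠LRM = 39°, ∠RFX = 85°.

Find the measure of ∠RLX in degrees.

1. ∠LXM = 39°  [same arc ML]
2. ∠LFM = 85°  [vertical angles at F]
3. ∠LFX = 95°  [linear pair at F on MX]
4. ∠RLX = 46°  [△LFX]

∠RLX = 46°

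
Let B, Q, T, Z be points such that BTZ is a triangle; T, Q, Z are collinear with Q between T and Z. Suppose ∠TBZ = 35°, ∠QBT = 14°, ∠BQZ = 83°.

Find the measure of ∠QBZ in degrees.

∠QBZ = 21°

1. ∠BQT = 97°  [linear pair at Q on TZ]
2. ∠BTQ = 69°  [△BTQ]
3. ∠BTZ = 69°  [Q on ray TZ]
4. ∠BZT = 76°  [△BTZ]
5. ∠BZQ = 76°  [Q on ray ZT]
6. ∠QBZ = 21°  [△BQZ]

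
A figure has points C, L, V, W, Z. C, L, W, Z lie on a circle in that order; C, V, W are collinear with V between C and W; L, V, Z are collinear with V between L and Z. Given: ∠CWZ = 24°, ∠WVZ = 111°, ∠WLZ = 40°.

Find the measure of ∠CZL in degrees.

1. ∠CVZ = 69°  [linear pair at V on CW]
2. ∠WCZ = 40°  [same arc WZ]
3. ∠CZL = 71°  [△CVZ]

∠CZL = 71°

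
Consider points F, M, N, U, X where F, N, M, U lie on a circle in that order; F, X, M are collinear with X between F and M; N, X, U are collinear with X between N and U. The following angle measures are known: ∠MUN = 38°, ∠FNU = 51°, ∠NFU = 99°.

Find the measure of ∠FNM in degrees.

∠FNM = 112°

1. ∠MFN = 38°  [same arc NM]
2. ∠FUN = 30°  [△FNU]
3. ∠FMN = 30°  [same arc FN]
4. ∠FNM = 112°  [△FNM]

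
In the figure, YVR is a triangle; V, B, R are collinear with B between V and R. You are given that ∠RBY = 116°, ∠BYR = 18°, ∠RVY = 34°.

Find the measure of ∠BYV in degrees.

1. ∠VBY = 64°  [linear pair at B on VR]
2. ∠BVY = 34°  [B on ray VR]
3. ∠BYV = 82°  [△YVB]

∠BYV = 82°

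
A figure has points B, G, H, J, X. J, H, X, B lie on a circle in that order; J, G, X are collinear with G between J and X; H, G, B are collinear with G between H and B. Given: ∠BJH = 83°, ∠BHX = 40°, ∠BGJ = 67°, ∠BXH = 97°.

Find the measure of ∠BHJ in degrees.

1. ∠BJX = 40°  [same arc XB]
2. ∠HBJ = 73°  [△JGB]
3. ∠BHJ = 24°  [△JHB]

∠BHJ = 24°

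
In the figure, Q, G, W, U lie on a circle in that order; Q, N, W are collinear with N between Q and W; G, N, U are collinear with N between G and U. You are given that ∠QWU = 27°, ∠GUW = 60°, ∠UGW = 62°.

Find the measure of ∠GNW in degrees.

∠GNW = 87°

1. ∠QGU = 27°  [same arc QU]
2. ∠GQW = 60°  [same arc GW]
3. ∠GNQ = 93°  [△QNG]
4. ∠GNW = 87°  [linear pair at N on QW]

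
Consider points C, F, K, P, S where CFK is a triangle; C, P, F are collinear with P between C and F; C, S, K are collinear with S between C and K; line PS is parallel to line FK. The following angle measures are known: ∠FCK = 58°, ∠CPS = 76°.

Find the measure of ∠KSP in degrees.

1. ∠PCS = 58°  [P on CF, S on CK]
2. ∠CSP = 46°  [△CPS]
3. ∠KSP = 134°  [linear pair at S on CK]

∠KSP = 134°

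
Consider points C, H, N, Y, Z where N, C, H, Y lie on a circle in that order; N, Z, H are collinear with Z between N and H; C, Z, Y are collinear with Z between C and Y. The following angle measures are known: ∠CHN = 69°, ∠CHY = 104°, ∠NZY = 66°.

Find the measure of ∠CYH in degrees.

∠CYH = 31°

1. ∠CZH = 66°  [vertical angles at Z]
2. ∠HCY = 45°  [△CZH]
3. ∠CYH = 31°  [△CHY]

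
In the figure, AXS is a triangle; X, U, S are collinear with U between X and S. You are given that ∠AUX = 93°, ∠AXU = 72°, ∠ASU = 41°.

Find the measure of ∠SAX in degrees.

∠SAX = 67°

1. ∠AXS = 72°  [U on ray XS]
2. ∠ASX = 41°  [U on ray SX]
3. ∠SAX = 67°  [△AXS]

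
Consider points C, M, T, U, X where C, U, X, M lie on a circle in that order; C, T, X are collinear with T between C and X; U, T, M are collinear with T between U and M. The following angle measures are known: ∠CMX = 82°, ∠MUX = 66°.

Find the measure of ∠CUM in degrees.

∠CUM = 32°

1. ∠MCX = 66°  [same arc XM]
2. ∠CXM = 32°  [△CXM]
3. ∠CUM = 32°  [same arc CM]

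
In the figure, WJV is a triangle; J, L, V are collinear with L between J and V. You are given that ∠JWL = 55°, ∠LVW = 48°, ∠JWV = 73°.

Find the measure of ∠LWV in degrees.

∠LWV = 18°

1. ∠JVW = 48°  [L on ray VJ]
2. ∠VJW = 59°  [△WJV]
3. ∠LJW = 59°  [L on ray JV]
4. ∠JLW = 66°  [△WJL]
5. ∠VLW = 114°  [linear pair at L on JV]
6. ∠LWV = 18°  [△WLV]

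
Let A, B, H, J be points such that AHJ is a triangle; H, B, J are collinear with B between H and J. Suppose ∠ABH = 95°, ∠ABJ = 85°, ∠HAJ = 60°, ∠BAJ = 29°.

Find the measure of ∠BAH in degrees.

∠BAH = 31°

1. ∠AJB = 66°  [△ABJ]
2. ∠AJH = 66°  [B on ray JH]
3. ∠AHJ = 54°  [△AHJ]
4. ∠AHB = 54°  [B on ray HJ]
5. ∠BAH = 31°  [△AHB]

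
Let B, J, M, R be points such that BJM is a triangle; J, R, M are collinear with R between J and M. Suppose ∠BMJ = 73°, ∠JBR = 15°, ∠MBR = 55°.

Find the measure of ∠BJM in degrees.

∠BJM = 37°

1. ∠BMR = 73°  [R on ray MJ]
2. ∠BRM = 52°  [△BRM]
3. ∠BRJ = 128°  [linear pair at R on JM]
4. ∠BJR = 37°  [△BJR]
5. ∠BJM = 37°  [R on ray JM]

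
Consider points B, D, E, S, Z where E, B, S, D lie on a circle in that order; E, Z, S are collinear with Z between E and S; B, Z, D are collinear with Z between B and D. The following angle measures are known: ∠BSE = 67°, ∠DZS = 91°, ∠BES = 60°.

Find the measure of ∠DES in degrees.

∠DES = 24°

1. ∠BDE = 67°  [same arc EB]
2. ∠DZE = 89°  [linear pair at Z on ES]
3. ∠DES = 24°  [△EZD]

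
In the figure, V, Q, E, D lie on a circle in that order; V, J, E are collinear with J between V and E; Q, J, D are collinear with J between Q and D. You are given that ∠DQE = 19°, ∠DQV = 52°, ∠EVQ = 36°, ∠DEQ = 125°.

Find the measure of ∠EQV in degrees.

1. ∠DVE = 19°  [same arc ED]
2. ∠DEV = 52°  [same arc VD]
3. ∠EDV = 109°  [△VED]
4. ∠EQV = 71°  [cyclic VQED, opposite ∠Q+∠D]

∠EQV = 71°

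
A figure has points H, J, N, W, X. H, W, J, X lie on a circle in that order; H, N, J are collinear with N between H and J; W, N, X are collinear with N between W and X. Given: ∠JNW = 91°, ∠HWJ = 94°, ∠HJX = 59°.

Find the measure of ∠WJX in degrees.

∠WJX = 113°

1. ∠HNX = 91°  [vertical angles at N]
2. ∠HXJ = 86°  [cyclic HWJX, opposite ∠W+∠X]
3. ∠HWX = 59°  [same arc HX]
4. ∠JHX = 35°  [△HJX]
5. ∠HXW = 54°  [△HNX]
6. ∠WHX = 67°  [△HWX]
7. ∠WJX = 113°  [cyclic HWJX, opposite ∠H+∠J]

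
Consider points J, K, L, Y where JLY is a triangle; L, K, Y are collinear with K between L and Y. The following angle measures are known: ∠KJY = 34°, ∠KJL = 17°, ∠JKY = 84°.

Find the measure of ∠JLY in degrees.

1. ∠JKL = 96°  [linear pair at K on LY]
2. ∠JLK = 67°  [△JLK]
3. ∠JLY = 67°  [K on ray LY]

∠JLY = 67°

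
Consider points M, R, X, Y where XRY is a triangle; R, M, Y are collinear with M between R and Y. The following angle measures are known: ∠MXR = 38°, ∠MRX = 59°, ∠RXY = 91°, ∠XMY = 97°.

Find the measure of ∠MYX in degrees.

∠MYX = 30°

1. ∠XRY = 59°  [M on ray RY]
2. ∠RYX = 30°  [△XRY]
3. ∠MYX = 30°  [M on ray YR]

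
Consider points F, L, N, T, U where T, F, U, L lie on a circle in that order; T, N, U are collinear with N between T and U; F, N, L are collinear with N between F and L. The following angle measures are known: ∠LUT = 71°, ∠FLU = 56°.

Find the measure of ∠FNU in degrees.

∠FNU = 127°

1. ∠LFT = 71°  [same arc TL]
2. ∠FTU = 56°  [same arc FU]
3. ∠FNT = 53°  [△TNF]
4. ∠FNU = 127°  [linear pair at N on TU]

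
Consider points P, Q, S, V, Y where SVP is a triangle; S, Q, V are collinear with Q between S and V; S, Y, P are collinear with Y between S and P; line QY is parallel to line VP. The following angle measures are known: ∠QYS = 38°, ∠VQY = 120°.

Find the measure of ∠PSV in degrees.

∠PSV = 82°

1. ∠SQY = 60°  [linear pair at Q on SV]
2. ∠QSY = 82°  [△SQY]
3. ∠PSV = 82°  [Q on SV, Y on SP]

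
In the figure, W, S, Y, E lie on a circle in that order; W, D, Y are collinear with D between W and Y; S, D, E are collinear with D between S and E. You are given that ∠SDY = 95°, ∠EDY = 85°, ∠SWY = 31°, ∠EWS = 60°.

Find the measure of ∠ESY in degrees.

1. ∠SEY = 31°  [same arc SY]
2. ∠EYS = 120°  [cyclic WSYE, opposite ∠W+∠Y]
3. ∠ESY = 29°  [△SYE]

∠ESY = 29°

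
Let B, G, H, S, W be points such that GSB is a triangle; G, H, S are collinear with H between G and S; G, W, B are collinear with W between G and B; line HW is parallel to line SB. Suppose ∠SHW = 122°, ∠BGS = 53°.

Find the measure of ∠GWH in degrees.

∠GWH = 69°

1. ∠GHW = 58°  [linear pair at H on GS]
2. ∠HGW = 53°  [H on GS, W on GB]
3. ∠GWH = 69°  [△GHW]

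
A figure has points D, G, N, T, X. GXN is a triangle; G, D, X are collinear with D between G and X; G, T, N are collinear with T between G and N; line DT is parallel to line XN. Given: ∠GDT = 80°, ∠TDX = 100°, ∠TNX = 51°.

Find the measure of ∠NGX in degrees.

1. ∠GXN = 80°  [DT∥XN, corresponding at D]
2. ∠GNX = 51°  [T on ray NG]
3. ∠NGX = 49°  [△GXN]

∠NGX = 49°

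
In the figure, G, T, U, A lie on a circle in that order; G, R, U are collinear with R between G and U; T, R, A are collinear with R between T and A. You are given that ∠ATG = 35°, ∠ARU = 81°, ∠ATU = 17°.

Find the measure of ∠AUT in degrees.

1. ∠AUG = 35°  [same arc GA]
2. ∠TAU = 64°  [△URA]
3. ∠AUT = 99°  [△TUA]

∠AUT = 99°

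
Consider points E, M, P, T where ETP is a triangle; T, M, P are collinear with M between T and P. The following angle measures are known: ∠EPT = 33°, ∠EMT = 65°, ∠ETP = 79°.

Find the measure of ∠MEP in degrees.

1. ∠EPM = 33°  [M on ray PT]
2. ∠EMP = 115°  [linear pair at M on TP]
3. ∠MEP = 32°  [△EMP]

∠MEP = 32°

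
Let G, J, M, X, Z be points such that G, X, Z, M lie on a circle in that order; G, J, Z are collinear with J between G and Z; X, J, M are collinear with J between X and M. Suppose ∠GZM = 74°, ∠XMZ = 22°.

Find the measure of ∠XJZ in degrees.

1. ∠GXM = 74°  [same arc GM]
2. ∠XGZ = 22°  [same arc XZ]
3. ∠GJX = 84°  [△GJX]
4. ∠XJZ = 96°  [linear pair at J on GZ]

∠XJZ = 96°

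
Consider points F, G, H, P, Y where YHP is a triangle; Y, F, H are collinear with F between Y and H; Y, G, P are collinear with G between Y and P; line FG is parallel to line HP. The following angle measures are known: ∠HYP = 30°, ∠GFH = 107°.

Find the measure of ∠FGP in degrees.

∠FGP = 103°

1. ∠FYG = 30°  [F on YH, G on YP]
2. ∠GFY = 73°  [linear pair at F on YH]
3. ∠FGY = 77°  [△YFG]
4. ∠FGP = 103°  [linear pair at G on YP]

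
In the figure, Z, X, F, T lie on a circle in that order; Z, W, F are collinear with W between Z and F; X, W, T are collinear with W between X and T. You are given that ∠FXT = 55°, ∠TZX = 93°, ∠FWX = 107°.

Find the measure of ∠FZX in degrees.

∠FZX = 38°

1. ∠TFX = 87°  [cyclic ZXFT, opposite ∠Z+∠F]
2. ∠FTX = 38°  [△XFT]
3. ∠FZX = 38°  [same arc XF]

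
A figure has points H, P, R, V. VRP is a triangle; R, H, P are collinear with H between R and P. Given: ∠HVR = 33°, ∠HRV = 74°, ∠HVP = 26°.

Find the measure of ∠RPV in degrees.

∠RPV = 47°

1. ∠RHV = 73°  [△VRH]
2. ∠PHV = 107°  [linear pair at H on RP]
3. ∠HPV = 47°  [△VHP]
4. ∠RPV = 47°  [H on ray PR]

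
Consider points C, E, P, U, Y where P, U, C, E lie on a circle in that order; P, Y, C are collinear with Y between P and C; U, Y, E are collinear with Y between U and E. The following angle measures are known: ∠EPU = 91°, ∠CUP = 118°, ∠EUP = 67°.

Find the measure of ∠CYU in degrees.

1. ∠PEU = 22°  [△PUE]
2. ∠CEP = 62°  [cyclic PUCE, opposite ∠U+∠E]
3. ∠ECP = 67°  [same arc PE]
4. ∠PCU = 22°  [same arc PU]
5. ∠CPE = 51°  [△PCE]
6. ∠CUE = 51°  [same arc CE]
7. ∠CYU = 107°  [△UYC]

∠CYU = 107°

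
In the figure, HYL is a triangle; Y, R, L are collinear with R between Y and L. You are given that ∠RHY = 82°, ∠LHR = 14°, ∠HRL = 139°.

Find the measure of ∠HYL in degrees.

1. ∠HRY = 41°  [linear pair at R on YL]
2. ∠HYR = 57°  [△HYR]
3. ∠HYL = 57°  [R on ray YL]

∠HYL = 57°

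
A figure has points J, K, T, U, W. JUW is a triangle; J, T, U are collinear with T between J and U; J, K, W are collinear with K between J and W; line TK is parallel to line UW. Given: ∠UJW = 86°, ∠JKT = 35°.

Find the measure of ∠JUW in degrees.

∠JUW = 59°

1. ∠KJT = 86°  [T on JU, K on JW]
2. ∠JTK = 59°  [△JTK]
3. ∠JUW = 59°  [TK∥UW, corresponding at T]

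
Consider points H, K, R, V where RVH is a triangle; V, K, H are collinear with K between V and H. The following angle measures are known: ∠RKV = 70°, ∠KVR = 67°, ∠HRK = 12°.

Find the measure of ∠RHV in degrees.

1. ∠HKR = 110°  [linear pair at K on VH]
2. ∠KHR = 58°  [△RKH]
3. ∠RHV = 58°  [K on ray HV]

∠RHV = 58°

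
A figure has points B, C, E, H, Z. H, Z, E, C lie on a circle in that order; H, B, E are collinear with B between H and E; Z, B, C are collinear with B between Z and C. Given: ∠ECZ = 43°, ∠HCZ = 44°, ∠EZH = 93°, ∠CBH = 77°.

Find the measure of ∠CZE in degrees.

1. ∠HEZ = 44°  [same arc HZ]
2. ∠EBZ = 77°  [vertical angles at B]
3. ∠CZE = 59°  [△ZBE]

∠CZE = 59°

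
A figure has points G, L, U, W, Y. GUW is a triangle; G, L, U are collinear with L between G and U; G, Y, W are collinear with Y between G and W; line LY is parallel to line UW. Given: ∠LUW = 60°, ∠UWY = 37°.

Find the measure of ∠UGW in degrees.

∠UGW = 83°

1. ∠GUW = 60°  [L on ray UG]
2. ∠GWU = 37°  [Y on ray WG]
3. ∠UGW = 83°  [△GUW]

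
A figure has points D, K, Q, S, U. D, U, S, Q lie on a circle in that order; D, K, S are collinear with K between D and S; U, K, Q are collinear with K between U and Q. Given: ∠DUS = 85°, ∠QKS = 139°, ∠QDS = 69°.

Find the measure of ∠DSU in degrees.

∠DSU = 70°

1. ∠DKU = 139°  [vertical angles at K]
2. ∠QUS = 69°  [same arc SQ]
3. ∠SKU = 41°  [linear pair at K on DS]
4. ∠DSU = 70°  [△UKS]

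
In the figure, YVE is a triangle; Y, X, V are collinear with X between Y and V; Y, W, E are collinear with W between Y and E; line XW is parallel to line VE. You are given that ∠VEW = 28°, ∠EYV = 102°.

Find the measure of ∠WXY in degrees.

1. ∠VEY = 28°  [W on ray EY]
2. ∠EVY = 50°  [△YVE]
3. ∠WXY = 50°  [XW∥VE, corresponding at X]

∠WXY = 50°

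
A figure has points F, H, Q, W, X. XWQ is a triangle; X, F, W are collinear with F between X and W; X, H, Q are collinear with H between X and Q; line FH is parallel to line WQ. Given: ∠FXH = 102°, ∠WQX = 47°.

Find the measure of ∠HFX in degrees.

1. ∠QXW = 102°  [F on XW, H on XQ]
2. ∠QWX = 31°  [△XWQ]
3. ∠HFX = 31°  [FH∥WQ, corresponding at F]

∠HFX = 31°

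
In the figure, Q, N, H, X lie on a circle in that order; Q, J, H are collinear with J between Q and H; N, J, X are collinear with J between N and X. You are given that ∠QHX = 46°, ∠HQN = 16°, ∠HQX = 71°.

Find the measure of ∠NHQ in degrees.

∠NHQ = 47°

1. ∠QNX = 46°  [same arc QX]
2. ∠NJQ = 118°  [△QJN]
3. ∠HNX = 71°  [same arc HX]
4. ∠HJN = 62°  [linear pair at J on QH]
5. ∠NHQ = 47°  [△NJH]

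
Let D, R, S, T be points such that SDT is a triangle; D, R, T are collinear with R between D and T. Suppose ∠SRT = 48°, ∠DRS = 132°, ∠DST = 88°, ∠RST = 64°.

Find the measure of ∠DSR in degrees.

∠DSR = 24°

1. ∠RTS = 68°  [△SRT]
2. ∠DTS = 68°  [R on ray TD]
3. ∠SDT = 24°  [△SDT]
4. ∠RDS = 24°  [R on ray DT]
5. ∠DSR = 24°  [△SDR]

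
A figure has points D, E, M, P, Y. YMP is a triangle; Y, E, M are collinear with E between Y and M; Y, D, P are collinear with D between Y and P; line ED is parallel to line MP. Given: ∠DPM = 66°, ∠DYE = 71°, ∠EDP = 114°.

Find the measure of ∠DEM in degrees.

1. ∠EDY = 66°  [linear pair at D on YP]
2. ∠DEY = 43°  [△YED]
3. ∠DEM = 137°  [linear pair at E on YM]

∠DEM = 137°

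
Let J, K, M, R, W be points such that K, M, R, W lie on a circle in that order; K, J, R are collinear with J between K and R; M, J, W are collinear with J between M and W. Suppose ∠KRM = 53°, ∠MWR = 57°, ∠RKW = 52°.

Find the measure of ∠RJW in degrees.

1. ∠KWM = 53°  [same arc KM]
2. ∠KJW = 75°  [△KJW]
3. ∠RJW = 105°  [linear pair at J on KR]

∠RJW = 105°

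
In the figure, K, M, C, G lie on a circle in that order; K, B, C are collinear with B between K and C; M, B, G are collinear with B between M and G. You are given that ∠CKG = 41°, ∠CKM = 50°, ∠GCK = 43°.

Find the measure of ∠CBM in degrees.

∠CBM = 93°

1. ∠GMK = 43°  [same arc KG]
2. ∠KBM = 87°  [△KBM]
3. ∠CBM = 93°  [linear pair at B on KC]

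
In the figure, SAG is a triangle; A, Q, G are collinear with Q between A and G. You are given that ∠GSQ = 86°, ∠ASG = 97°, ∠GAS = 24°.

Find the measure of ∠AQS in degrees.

1. ∠AGS = 59°  [△SAG]
2. ∠QGS = 59°  [Q on ray GA]
3. ∠GQS = 35°  [△SQG]
4. ∠AQS = 145°  [linear pair at Q on AG]

∠AQS = 145°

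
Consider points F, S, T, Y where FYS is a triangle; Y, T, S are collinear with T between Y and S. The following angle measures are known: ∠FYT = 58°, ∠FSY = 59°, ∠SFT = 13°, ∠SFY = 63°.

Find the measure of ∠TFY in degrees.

1. ∠FST = 59°  [T on ray SY]
2. ∠FTS = 108°  [△FTS]
3. ∠FTY = 72°  [linear pair at T on YS]
4. ∠TFY = 50°  [△FYT]

∠TFY = 50°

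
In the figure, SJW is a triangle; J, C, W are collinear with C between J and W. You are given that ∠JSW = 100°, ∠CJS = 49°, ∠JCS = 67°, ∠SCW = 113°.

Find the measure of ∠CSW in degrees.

1. ∠SJW = 49°  [C on ray JW]
2. ∠JWS = 31°  [△SJW]
3. ∠CWS = 31°  [C on ray WJ]
4. ∠CSW = 36°  [△SCW]

∠CSW = 36°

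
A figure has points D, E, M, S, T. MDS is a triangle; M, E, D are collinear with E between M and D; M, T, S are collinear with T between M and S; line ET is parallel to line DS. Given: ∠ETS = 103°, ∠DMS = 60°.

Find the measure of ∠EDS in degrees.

1. ∠ETM = 77°  [linear pair at T on MS]
2. ∠EMT = 60°  [E on MD, T on MS]
3. ∠MET = 43°  [△MET]
4. ∠DET = 137°  [linear pair at E on MD]
5. ∠EDS = 43°  [ET∥DS, co-interior at D–E]

∠EDS = 43°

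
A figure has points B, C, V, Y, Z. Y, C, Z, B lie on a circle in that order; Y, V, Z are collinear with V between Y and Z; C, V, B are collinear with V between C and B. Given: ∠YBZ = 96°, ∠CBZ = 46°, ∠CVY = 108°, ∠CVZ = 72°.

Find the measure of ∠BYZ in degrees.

1. ∠BVZ = 108°  [vertical angles at V]
2. ∠BZY = 26°  [△ZVB]
3. ∠BYZ = 58°  [△YZB]

∠BYZ = 58°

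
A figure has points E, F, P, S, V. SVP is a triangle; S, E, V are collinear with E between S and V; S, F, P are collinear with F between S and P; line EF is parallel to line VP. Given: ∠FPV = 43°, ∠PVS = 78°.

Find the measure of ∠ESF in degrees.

1. ∠SPV = 43°  [F on ray PS]
2. ∠PSV = 59°  [△SVP]
3. ∠ESF = 59°  [E on SV, F on SP]

∠ESF = 59°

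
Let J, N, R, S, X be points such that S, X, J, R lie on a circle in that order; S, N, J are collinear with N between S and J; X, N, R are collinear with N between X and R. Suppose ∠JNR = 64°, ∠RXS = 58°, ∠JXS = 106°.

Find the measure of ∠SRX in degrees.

1. ∠SNX = 64°  [vertical angles at N]
2. ∠JSX = 58°  [△SNX]
3. ∠SJX = 16°  [△SXJ]
4. ∠SRX = 16°  [same arc SX]

∠SRX = 16°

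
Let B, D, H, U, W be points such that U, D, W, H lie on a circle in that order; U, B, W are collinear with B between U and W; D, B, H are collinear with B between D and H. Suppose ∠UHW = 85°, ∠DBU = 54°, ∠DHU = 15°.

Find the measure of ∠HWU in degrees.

1. ∠UDW = 95°  [cyclic UDWH, opposite ∠D+∠H]
2. ∠HBW = 54°  [vertical angles at B]
3. ∠DWU = 15°  [same arc UD]
4. ∠DUW = 70°  [△UDW]
5. ∠DHW = 70°  [same arc DW]
6. ∠HWU = 56°  [△WBH]

∠HWU = 56°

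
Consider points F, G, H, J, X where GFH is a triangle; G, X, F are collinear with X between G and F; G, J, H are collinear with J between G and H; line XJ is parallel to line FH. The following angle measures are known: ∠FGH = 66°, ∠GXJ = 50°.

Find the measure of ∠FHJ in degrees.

1. ∠JGX = 66°  [X on GF, J on GH]
2. ∠GJX = 64°  [△GXJ]
3. ∠HJX = 116°  [linear pair at J on GH]
4. ∠FHJ = 64°  [XJ∥FH, co-interior at H–J]

∠FHJ = 64°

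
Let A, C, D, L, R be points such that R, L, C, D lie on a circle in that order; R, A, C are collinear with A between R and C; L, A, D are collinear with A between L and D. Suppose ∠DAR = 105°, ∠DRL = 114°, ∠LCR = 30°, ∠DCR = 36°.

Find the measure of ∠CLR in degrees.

∠CLR = 81°

1. ∠CAL = 105°  [vertical angles at A]
2. ∠DLR = 36°  [same arc RD]
3. ∠LAR = 75°  [linear pair at A on RC]
4. ∠CRL = 69°  [△RAL]
5. ∠CLR = 81°  [△RLC]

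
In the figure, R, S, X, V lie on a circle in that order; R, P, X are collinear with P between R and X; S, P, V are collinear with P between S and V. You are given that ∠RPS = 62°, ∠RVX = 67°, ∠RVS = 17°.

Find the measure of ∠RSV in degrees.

∠RSV = 68°

1. ∠RSX = 113°  [cyclic RSXV, opposite ∠S+∠V]
2. ∠RXS = 17°  [same arc RS]
3. ∠SRX = 50°  [△RSX]
4. ∠RSV = 68°  [△RPS]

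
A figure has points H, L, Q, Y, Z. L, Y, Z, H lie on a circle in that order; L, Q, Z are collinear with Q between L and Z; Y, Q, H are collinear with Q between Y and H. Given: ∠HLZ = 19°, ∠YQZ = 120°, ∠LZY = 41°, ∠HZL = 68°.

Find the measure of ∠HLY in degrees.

∠HLY = 71°

1. ∠LHY = 41°  [same arc LY]
2. ∠HYL = 68°  [same arc LH]
3. ∠HLY = 71°  [△LYH]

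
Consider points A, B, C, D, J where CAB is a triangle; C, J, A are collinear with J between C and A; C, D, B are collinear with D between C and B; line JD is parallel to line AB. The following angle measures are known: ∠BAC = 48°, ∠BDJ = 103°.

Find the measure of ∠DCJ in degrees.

∠DCJ = 55°

1. ∠CJD = 48°  [JD∥AB, corresponding at J]
2. ∠CDJ = 77°  [linear pair at D on CB]
3. ∠DCJ = 55°  [△CJD]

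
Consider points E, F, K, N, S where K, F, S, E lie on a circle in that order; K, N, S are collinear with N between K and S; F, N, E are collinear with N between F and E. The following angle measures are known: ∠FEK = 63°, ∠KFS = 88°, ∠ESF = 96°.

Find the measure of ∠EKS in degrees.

1. ∠FSK = 63°  [same arc KF]
2. ∠FKS = 29°  [△KFS]
3. ∠FES = 29°  [same arc FS]
4. ∠EFS = 55°  [△FSE]
5. ∠EKS = 55°  [same arc SE]

∠EKS = 55°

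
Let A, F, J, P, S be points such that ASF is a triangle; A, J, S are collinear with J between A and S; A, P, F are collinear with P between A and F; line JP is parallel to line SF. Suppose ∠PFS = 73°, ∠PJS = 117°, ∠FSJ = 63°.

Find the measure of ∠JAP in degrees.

∠JAP = 44°

1. ∠AFS = 73°  [P on ray FA]
2. ∠AJP = 63°  [linear pair at J on AS]
3. ∠APJ = 73°  [JP∥SF, corresponding at P]
4. ∠JAP = 44°  [△AJP]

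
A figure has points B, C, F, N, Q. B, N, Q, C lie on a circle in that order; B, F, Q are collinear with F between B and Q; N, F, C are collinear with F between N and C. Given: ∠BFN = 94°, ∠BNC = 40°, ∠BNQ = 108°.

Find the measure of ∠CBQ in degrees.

1. ∠BQC = 40°  [same arc BC]
2. ∠BCQ = 72°  [cyclic BNQC, opposite ∠N+∠C]
3. ∠CBQ = 68°  [△BQC]

∠CBQ = 68°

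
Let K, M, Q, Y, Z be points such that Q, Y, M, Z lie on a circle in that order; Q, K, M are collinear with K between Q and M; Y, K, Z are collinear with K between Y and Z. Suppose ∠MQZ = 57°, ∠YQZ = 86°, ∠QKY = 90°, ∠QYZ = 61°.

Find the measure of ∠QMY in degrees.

1. ∠MYZ = 57°  [same arc MZ]
2. ∠MKY = 90°  [linear pair at K on QM]
3. ∠QMY = 33°  [△YKM]

∠QMY = 33°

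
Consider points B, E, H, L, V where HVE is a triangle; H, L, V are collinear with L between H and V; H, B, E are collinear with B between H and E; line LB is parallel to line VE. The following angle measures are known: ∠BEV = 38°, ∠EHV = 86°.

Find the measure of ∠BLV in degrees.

1. ∠HEV = 38°  [B on ray EH]
2. ∠EVH = 56°  [△HVE]
3. ∠BLH = 56°  [LB∥VE, corresponding at L]
4. ∠BLV = 124°  [linear pair at L on HV]

∠BLV = 124°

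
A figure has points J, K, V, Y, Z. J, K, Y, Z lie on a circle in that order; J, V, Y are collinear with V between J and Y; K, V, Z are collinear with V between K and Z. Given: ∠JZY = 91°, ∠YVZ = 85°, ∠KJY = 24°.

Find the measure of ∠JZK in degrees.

∠JZK = 67°

1. ∠JKY = 89°  [cyclic JKYZ, opposite ∠K+∠Z]
2. ∠JYK = 67°  [△JKY]
3. ∠JZK = 67°  [same arc JK]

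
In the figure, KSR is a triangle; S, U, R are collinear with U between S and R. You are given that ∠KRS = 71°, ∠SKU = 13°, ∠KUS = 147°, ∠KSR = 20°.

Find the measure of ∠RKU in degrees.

∠RKU = 76°

1. ∠KRU = 71°  [U on ray RS]
2. ∠KUR = 33°  [linear pair at U on SR]
3. ∠RKU = 76°  [△KUR]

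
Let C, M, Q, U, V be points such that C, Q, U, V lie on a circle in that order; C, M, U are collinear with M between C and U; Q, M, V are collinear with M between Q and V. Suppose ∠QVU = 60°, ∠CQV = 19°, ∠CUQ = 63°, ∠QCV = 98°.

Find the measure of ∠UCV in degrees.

∠UCV = 38°

1. ∠QCU = 60°  [same arc QU]
2. ∠CUV = 19°  [same arc CV]
3. ∠CQU = 57°  [△CQU]
4. ∠CVU = 123°  [cyclic CQUV, opposite ∠Q+∠V]
5. ∠UCV = 38°  [△CUV]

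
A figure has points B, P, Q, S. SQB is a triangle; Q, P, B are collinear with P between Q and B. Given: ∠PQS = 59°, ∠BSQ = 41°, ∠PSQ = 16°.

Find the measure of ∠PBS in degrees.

∠PBS = 80°

1. ∠BQS = 59°  [P on ray QB]
2. ∠QBS = 80°  [△SQB]
3. ∠PBS = 80°  [P on ray BQ]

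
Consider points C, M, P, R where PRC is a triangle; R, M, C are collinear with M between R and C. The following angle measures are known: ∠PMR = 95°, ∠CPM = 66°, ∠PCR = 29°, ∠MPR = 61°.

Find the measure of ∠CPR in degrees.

∠CPR = 127°

1. ∠MRP = 24°  [△PRM]
2. ∠CRP = 24°  [M on ray RC]
3. ∠CPR = 127°  [△PRC]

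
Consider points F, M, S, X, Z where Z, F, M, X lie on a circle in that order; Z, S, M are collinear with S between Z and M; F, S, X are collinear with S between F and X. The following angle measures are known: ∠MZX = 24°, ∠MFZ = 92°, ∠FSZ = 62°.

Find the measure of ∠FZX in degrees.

1. ∠MFX = 24°  [same arc MX]
2. ∠MXZ = 88°  [cyclic ZFMX, opposite ∠F+∠X]
3. ∠FSM = 118°  [linear pair at S on ZM]
4. ∠FMZ = 38°  [△FSM]
5. ∠XMZ = 68°  [△ZMX]
6. ∠FXZ = 38°  [same arc ZF]
7. ∠XFZ = 68°  [same arc ZX]
8. ∠FZX = 74°  [△ZFX]

∠FZX = 74°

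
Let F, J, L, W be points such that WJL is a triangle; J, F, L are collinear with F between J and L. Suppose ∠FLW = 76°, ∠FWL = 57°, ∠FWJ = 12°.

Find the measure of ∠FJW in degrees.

1. ∠LFW = 47°  [△WFL]
2. ∠JFW = 133°  [linear pair at F on JL]
3. ∠FJW = 35°  [△WJF]

∠FJW = 35°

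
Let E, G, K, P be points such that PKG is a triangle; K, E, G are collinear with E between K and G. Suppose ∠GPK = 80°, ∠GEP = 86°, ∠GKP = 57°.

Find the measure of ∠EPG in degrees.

1. ∠KGP = 43°  [△PKG]
2. ∠EGP = 43°  [E on ray GK]
3. ∠EPG = 51°  [△PEG]

∠EPG = 51°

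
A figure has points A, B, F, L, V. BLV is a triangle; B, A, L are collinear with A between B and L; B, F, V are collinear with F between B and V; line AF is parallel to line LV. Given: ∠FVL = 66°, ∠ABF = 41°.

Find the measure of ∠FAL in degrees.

1. ∠BVL = 66°  [F on ray VB]
2. ∠LBV = 41°  [A on BL, F on BV]
3. ∠BLV = 73°  [△BLV]
4. ∠BAF = 73°  [AF∥LV, corresponding at A]
5. ∠FAL = 107°  [linear pair at A on BL]

∠FAL = 107°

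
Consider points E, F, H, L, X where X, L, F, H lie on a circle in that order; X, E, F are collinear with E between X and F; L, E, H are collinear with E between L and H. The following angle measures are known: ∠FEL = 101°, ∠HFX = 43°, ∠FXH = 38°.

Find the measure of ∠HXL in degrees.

∠HXL = 96°

1. ∠HEX = 101°  [vertical angles at E]
2. ∠HLX = 43°  [same arc XH]
3. ∠LHX = 41°  [△XEH]
4. ∠HXL = 96°  [△XLH]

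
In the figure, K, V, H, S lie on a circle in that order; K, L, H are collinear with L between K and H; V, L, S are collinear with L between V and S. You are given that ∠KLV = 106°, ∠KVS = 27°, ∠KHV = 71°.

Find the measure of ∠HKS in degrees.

∠HKS = 35°

1. ∠HLS = 106°  [vertical angles at L]
2. ∠KSV = 71°  [same arc KV]
3. ∠KLS = 74°  [linear pair at L on KH]
4. ∠HKS = 35°  [△KLS]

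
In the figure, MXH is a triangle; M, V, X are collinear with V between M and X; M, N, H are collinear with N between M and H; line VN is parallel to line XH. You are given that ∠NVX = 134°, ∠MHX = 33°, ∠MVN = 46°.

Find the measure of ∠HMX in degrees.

∠HMX = 101°

1. ∠MNV = 33°  [VN∥XH, corresponding at N]
2. ∠NMV = 101°  [△MVN]
3. ∠HMX = 101°  [V on MX, N on MH]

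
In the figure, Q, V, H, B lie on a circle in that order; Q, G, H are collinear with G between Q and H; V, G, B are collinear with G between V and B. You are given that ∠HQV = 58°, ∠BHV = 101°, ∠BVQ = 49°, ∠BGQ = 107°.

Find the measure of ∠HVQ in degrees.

1. ∠HBV = 58°  [same arc VH]
2. ∠BVH = 21°  [△VHB]
3. ∠HGV = 107°  [vertical angles at G]
4. ∠QHV = 52°  [△VGH]
5. ∠HVQ = 70°  [△QVH]

∠HVQ = 70°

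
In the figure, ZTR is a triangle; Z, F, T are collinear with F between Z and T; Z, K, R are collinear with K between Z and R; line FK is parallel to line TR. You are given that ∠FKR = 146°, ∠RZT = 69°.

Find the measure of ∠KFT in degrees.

∠KFT = 103°

1. ∠FKZ = 34°  [linear pair at K on ZR]
2. ∠FZK = 69°  [F on ZT, K on ZR]
3. ∠KFZ = 77°  [△ZFK]
4. ∠KFT = 103°  [linear pair at F on ZT]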